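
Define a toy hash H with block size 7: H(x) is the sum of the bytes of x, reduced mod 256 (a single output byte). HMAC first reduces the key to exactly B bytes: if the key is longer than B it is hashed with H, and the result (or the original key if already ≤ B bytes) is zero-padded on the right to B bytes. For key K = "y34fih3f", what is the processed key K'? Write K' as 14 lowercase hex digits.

b0000000000000

|K| = 8 > B = 7, so first hash the key.
H(K): sum = 121+51+52+102+105+104+51+102 = 688; mod 256 = 176 → b0.
Zero-pad H(K) = b0 to 7 bytes: K' = b0 00 00 00 00 00 00.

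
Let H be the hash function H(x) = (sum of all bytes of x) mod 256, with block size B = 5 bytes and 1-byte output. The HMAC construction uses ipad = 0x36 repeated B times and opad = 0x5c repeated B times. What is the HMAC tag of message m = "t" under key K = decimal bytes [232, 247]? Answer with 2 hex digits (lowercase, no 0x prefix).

Key decimal bytes [232, 247] = e8 f7 is 2 bytes ≤ B = 5; zero-pad to 5 bytes: K' = e8 f7 00 00 00.
K' ⊕ ipad = de c1 36 36 36.  K' ⊕ opad = b4 ab 5c 5c 5c.
Inner input = (K'⊕ipad) ∥ m = de c1 36 36 36 ∥ 74.
Inner hash: sum = 222+193+54+54+54+116 = 693; mod 256 = 181 → b5.
Outer input = (K'⊕opad) ∥ inner = b4 ab 5c 5c 5c ∥ b5.
Outer hash (tag): sum = 180+171+92+92+92+181 = 808; mod 256 = 40 → 28.

28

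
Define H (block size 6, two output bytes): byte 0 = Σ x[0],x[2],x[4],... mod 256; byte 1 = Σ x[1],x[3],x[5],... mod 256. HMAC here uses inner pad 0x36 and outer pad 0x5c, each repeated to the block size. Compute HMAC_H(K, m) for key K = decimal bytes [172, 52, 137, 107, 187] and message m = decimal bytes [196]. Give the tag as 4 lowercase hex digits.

Key decimal bytes [172, 52, 137, 107, 187] = ac 34 89 6b bb is 5 bytes ≤ B = 6; zero-pad to 6 bytes: K' = ac 34 89 6b bb 00.
K' ⊕ ipad = 9a 02 bf 5d 8d 36.  K' ⊕ opad = f0 68 d5 37 e7 5c.
Inner input = (K'⊕ipad) ∥ m = 9a 02 bf 5d 8d 36 ∥ c4.
Inner hash: even-index sum = 682 mod 256 = 170; odd-index sum = 149 mod 256 = 149 → aa 95.
Outer input = (K'⊕opad) ∥ inner = f0 68 d5 37 e7 5c ∥ aa 95.
Outer hash (tag): even-index sum = 854 mod 256 = 86; odd-index sum = 400 mod 256 = 144 → 56 90.

5690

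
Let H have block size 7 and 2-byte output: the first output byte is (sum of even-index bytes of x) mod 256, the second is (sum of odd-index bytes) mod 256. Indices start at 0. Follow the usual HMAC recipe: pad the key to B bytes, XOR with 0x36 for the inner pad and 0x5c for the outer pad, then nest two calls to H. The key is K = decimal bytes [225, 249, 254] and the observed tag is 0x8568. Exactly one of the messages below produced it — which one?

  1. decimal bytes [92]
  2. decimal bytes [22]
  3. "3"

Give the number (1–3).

Key decimal bytes [225, 249, 254] = e1 f9 fe is 3 bytes ≤ B = 7; zero-pad to 7 bytes: K' = e1 f9 fe 00 00 00 00.
K' ⊕ ipad = d7 cf c8 36 36 36 36; K' ⊕ opad = bd a5 a2 5c 5c 5c 5c.
m1: inner = H(d7 cf c8 36 36 36 36 5c) = 0b 97; tag = H(bd a5 a2 5c 5c 5c 5c 0b 97) = ae68
m2: inner = H(d7 cf c8 36 36 36 36 16) = 0b 51; tag = H(bd a5 a2 5c 5c 5c 5c 0b 51) = 6868
m3: inner = H(d7 cf c8 36 36 36 36 33) = 0b 6e; tag = H(bd a5 a2 5c 5c 5c 5c 0b 6e) = 8568 ← matches

3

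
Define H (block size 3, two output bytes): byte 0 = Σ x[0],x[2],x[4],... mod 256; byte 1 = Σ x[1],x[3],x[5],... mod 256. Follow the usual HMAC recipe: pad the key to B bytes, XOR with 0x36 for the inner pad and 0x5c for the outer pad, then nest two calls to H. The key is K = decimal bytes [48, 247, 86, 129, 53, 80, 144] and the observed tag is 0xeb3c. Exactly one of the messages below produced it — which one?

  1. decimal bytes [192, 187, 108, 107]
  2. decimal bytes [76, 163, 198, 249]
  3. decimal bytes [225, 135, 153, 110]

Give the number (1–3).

Key decimal bytes [48, 247, 86, 129, 53, 80, 144] = 30 f7 56 81 35 50 90 is 7 bytes > B = 3, so hash it first: H(key) = 4b c8, then zero-pad to 3 bytes: K' = 4b c8 00.
K' ⊕ ipad = 7d fe 36; K' ⊕ opad = 17 94 5c.
m1: inner = H(7d fe 36 c0 bb 6c 6b) = d9 2a; tag = H(17 94 5c d9 2a) = 9d6d
m2: inner = H(7d fe 36 4c a3 c6 f9) = 4f 10; tag = H(17 94 5c 4f 10) = 83e3
m3: inner = H(7d fe 36 e1 87 99 6e) = a8 78; tag = H(17 94 5c a8 78) = eb3c ← matches

3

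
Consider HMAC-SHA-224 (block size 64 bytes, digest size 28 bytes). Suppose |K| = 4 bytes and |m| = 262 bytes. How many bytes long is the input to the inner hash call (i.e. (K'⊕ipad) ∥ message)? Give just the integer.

Key is 4 ≤ 64 bytes, zero-padded: |K'| = 64.
Inner input = (K'⊕ipad) ∥ m → 64 + 262 = 326 bytes.

326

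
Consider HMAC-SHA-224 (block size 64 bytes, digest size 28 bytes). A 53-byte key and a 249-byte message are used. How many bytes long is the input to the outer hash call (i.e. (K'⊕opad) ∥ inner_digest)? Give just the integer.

92

Key is 53 ≤ 64 bytes, zero-padded: |K'| = 64.
Outer input = (K'⊕opad) ∥ H(inner) → 64 + 28 = 92 bytes.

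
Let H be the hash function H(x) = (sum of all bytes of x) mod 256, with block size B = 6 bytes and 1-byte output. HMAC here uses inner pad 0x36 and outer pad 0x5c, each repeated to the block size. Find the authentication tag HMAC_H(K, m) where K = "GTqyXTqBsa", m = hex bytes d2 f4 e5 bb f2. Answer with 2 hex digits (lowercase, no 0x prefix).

a4

Key "GTqyXTqBsa" = 47 54 71 79 58 54 71 42 73 61 is 10 bytes > B = 6, so hash it first: H(key) = b8, then zero-pad to 6 bytes: K' = b8 00 00 00 00 00.
K' ⊕ ipad = 8e 36 36 36 36 36.  K' ⊕ opad = e4 5c 5c 5c 5c 5c.
Inner input = (K'⊕ipad) ∥ m = 8e 36 36 36 36 36 ∥ d2 f4 e5 bb f2.
Inner hash: sum = 142+54+54+54+54+54+210+244+229+187+242 = 1524; mod 256 = 244 → f4.
Outer input = (K'⊕opad) ∥ inner = e4 5c 5c 5c 5c 5c ∥ f4.
Outer hash (tag): sum = 228+92+92+92+92+92+244 = 932; mod 256 = 164 → a4.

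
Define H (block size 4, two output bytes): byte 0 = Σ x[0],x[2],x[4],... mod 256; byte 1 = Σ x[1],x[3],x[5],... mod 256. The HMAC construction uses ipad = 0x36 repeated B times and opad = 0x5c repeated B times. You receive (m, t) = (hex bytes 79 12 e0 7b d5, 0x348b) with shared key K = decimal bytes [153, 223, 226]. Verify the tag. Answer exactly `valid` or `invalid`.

valid

Key decimal bytes [153, 223, 226] = 99 df e2 is 3 bytes ≤ B = 4; zero-pad to 4 bytes: K' = 99 df e2 00.
K' ⊕ ipad = af e9 d4 36; K' ⊕ opad = c5 83 be 5c.
Inner hash: even-index sum = 945 mod 256 = 177; odd-index sum = 428 mod 256 = 172 → b1 ac.
Outer hash (recomputed tag): even-index sum = 564 mod 256 = 52; odd-index sum = 395 mod 256 = 139 → 34 8b.
Recomputed tag = 348b; claimed = 348b → match.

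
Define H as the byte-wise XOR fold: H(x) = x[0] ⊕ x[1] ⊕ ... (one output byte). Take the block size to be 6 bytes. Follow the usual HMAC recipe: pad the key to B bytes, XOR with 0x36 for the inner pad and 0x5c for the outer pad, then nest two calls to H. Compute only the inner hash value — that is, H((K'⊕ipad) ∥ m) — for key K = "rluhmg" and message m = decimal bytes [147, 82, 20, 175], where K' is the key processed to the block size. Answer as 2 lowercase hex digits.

Key "rluhmg" = 72 6c 75 68 6d 67 is exactly B = 6 bytes: K' = 72 6c 75 68 6d 67.
K' ⊕ ipad = 44 5a 43 5e 5b 51.
Inner input = 44 5a 43 5e 5b 51 ∥ 93 52 14 af.
Inner hash: XOR 44⊕5a⊕43⊕5e⊕5b⊕51⊕93⊕52⊕14⊕af = 73.

73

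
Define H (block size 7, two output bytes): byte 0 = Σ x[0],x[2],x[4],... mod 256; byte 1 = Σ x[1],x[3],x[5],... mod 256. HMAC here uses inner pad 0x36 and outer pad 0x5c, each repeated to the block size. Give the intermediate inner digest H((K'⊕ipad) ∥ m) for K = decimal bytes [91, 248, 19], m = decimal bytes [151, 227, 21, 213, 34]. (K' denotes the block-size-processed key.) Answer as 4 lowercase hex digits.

Key decimal bytes [91, 248, 19] = 5b f8 13 is 3 bytes ≤ B = 7; zero-pad to 7 bytes: K' = 5b f8 13 00 00 00 00.
K' ⊕ ipad = 6d ce 25 36 36 36 36.
Inner input = 6d ce 25 36 36 36 36 ∥ 97 e3 15 d5 22.
Inner hash: even-index sum = 694 mod 256 = 182; odd-index sum = 520 mod 256 = 8 → b6 08.

b608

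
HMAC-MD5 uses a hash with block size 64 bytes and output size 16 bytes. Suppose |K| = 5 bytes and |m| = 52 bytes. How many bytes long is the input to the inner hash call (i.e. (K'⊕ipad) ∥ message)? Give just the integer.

116

Key is 5 ≤ 64 bytes, zero-padded: |K'| = 64.
Inner input = (K'⊕ipad) ∥ m → 64 + 52 = 116 bytes.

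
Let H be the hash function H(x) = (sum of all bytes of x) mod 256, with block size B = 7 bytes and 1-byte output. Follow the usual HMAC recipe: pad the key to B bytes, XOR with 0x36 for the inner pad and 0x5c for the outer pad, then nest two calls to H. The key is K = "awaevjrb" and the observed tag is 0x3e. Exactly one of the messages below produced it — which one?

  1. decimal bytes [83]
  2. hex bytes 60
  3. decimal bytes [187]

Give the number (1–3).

Key "awaevjrb" = 61 77 61 65 76 6a 72 62 is 8 bytes > B = 7, so hash it first: H(key) = 52, then zero-pad to 7 bytes: K' = 52 00 00 00 00 00 00.
K' ⊕ ipad = 64 36 36 36 36 36 36; K' ⊕ opad = 0e 5c 5c 5c 5c 5c 5c.
m1: inner = H(64 36 36 36 36 36 36 53) = fb; tag = H(0e 5c 5c 5c 5c 5c 5c fb) = 31
m2: inner = H(64 36 36 36 36 36 36 60) = 08; tag = H(0e 5c 5c 5c 5c 5c 5c 08) = 3e ← matches
m3: inner = H(64 36 36 36 36 36 36 bb) = 63; tag = H(0e 5c 5c 5c 5c 5c 5c 63) = 99

2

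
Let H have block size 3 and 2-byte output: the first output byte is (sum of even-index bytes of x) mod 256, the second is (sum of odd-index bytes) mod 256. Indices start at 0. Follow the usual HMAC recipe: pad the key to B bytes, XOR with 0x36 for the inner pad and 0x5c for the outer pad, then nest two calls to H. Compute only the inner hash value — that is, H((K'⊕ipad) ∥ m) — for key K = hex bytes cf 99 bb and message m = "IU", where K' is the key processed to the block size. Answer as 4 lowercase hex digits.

dbf8

Key hex bytes cf 99 bb is exactly B = 3 bytes: K' = cf 99 bb.
K' ⊕ ipad = f9 af 8d.
Inner input = f9 af 8d ∥ 49 55.
Inner hash: even-index sum = 475 mod 256 = 219; odd-index sum = 248 mod 256 = 248 → db f8.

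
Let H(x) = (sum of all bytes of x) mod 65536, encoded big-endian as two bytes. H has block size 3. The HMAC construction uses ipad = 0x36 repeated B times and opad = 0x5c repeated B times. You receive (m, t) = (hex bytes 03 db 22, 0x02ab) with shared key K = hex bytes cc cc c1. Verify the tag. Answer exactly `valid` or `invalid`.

Key hex bytes cc cc c1 is exactly B = 3 bytes: K' = cc cc c1.
K' ⊕ ipad = fa fa f7; K' ⊕ opad = 90 90 9d.
Inner hash: sum = 250+250+247+3+219+34 = 1003 → 03 eb.
Outer hash (recomputed tag): sum = 144+144+157+3+235 = 683 → 02 ab.
Recomputed tag = 02ab; claimed = 02ab → match.

valid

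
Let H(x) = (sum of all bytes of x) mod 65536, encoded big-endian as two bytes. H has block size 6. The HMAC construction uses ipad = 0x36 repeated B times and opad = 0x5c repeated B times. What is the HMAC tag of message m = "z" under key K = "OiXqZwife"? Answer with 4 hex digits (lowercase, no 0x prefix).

02e2

Key "OiXqZwife" = 4f 69 58 71 5a 77 69 66 65 is 9 bytes > B = 6, so hash it first: H(key) = 03 86, then zero-pad to 6 bytes: K' = 03 86 00 00 00 00.
K' ⊕ ipad = 35 b0 36 36 36 36.  K' ⊕ opad = 5f da 5c 5c 5c 5c.
Inner input = (K'⊕ipad) ∥ m = 35 b0 36 36 36 36 ∥ 7a.
Inner hash: sum = 53+176+54+54+54+54+122 = 567 → 02 37.
Outer input = (K'⊕opad) ∥ inner = 5f da 5c 5c 5c 5c ∥ 02 37.
Outer hash (tag): sum = 95+218+92+92+92+92+2+55 = 738 → 02 e2.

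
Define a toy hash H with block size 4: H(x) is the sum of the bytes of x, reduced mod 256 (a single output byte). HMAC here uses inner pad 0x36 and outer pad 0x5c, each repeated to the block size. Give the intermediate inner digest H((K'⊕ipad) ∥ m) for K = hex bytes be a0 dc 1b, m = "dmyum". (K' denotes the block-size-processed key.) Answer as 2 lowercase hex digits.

61

Key hex bytes be a0 dc 1b is exactly B = 4 bytes: K' = be a0 dc 1b.
K' ⊕ ipad = 88 96 ea 2d.
Inner input = 88 96 ea 2d ∥ 64 6d 79 75 6d.
Inner hash: sum = 136+150+234+45+100+109+121+117+109 = 1121; mod 256 = 97 → 61.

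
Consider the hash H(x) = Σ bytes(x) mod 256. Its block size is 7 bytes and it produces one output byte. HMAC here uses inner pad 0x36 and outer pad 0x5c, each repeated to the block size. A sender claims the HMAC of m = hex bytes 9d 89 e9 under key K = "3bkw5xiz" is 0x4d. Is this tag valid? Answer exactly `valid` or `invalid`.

invalid

Key "3bkw5xiz" = 33 62 6b 77 35 78 69 7a is 8 bytes > B = 7, so hash it first: H(key) = 07, then zero-pad to 7 bytes: K' = 07 00 00 00 00 00 00.
K' ⊕ ipad = 31 36 36 36 36 36 36; K' ⊕ opad = 5b 5c 5c 5c 5c 5c 5c.
Inner hash: sum = 49+54+54+54+54+54+54+157+137+233 = 900; mod 256 = 132 → 84.
Outer hash (recomputed tag): sum = 91+92+92+92+92+92+92+132 = 775; mod 256 = 7 → 07.
Recomputed tag = 07; claimed = 4d → mismatch.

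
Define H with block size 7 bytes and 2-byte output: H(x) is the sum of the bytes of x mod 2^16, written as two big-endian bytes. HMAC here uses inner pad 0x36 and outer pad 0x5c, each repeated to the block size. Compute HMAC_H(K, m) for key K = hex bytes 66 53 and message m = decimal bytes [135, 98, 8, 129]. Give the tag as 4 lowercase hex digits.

Key hex bytes 66 53 is 2 bytes ≤ B = 7; zero-pad to 7 bytes: K' = 66 53 00 00 00 00 00.
K' ⊕ ipad = 50 65 36 36 36 36 36.  K' ⊕ opad = 3a 0f 5c 5c 5c 5c 5c.
Inner input = (K'⊕ipad) ∥ m = 50 65 36 36 36 36 36 ∥ 87 62 08 81.
Inner hash: sum = 80+101+54+54+54+54+54+135+98+8+129 = 821 → 03 35.
Outer input = (K'⊕opad) ∥ inner = 3a 0f 5c 5c 5c 5c 5c ∥ 03 35.
Outer hash (tag): sum = 58+15+92+92+92+92+92+3+53 = 589 → 02 4d.

024d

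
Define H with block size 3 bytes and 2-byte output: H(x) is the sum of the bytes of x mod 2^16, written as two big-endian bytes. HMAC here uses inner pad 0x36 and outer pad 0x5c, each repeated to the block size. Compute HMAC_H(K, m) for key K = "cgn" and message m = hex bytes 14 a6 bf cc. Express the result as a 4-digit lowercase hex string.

Key "cgn" = 63 67 6e is exactly B = 3 bytes: K' = 63 67 6e.
K' ⊕ ipad = 55 51 58.  K' ⊕ opad = 3f 3b 32.
Inner input = (K'⊕ipad) ∥ m = 55 51 58 ∥ 14 a6 bf cc.
Inner hash: sum = 85+81+88+20+166+191+204 = 835 → 03 43.
Outer input = (K'⊕opad) ∥ inner = 3f 3b 32 ∥ 03 43.
Outer hash (tag): sum = 63+59+50+3+67 = 242 → 00 f2.

00f2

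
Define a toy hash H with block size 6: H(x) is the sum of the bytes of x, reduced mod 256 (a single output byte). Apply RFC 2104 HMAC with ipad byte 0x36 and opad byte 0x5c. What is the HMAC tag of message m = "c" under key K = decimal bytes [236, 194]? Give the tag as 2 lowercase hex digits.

Key decimal bytes [236, 194] = ec c2 is 2 bytes ≤ B = 6; zero-pad to 6 bytes: K' = ec c2 00 00 00 00.
K' ⊕ ipad = da f4 36 36 36 36.  K' ⊕ opad = b0 9e 5c 5c 5c 5c.
Inner input = (K'⊕ipad) ∥ m = da f4 36 36 36 36 ∥ 63.
Inner hash: sum = 218+244+54+54+54+54+99 = 777; mod 256 = 9 → 09.
Outer input = (K'⊕opad) ∥ inner = b0 9e 5c 5c 5c 5c ∥ 09.
Outer hash (tag): sum = 176+158+92+92+92+92+9 = 711; mod 256 = 199 → c7.

c7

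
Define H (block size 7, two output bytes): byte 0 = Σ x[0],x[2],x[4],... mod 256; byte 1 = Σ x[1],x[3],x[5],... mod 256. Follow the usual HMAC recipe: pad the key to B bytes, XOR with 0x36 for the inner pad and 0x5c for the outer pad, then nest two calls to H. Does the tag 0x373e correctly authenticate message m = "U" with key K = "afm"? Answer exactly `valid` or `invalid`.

Key "afm" = 61 66 6d is 3 bytes ≤ B = 7; zero-pad to 7 bytes: K' = 61 66 6d 00 00 00 00.
K' ⊕ ipad = 57 50 5b 36 36 36 36; K' ⊕ opad = 3d 3a 31 5c 5c 5c 5c.
Inner hash: even-index sum = 286 mod 256 = 30; odd-index sum = 273 mod 256 = 17 → 1e 11.
Outer hash (recomputed tag): even-index sum = 311 mod 256 = 55; odd-index sum = 272 mod 256 = 16 → 37 10.
Recomputed tag = 3710; claimed = 373e → mismatch.

invalid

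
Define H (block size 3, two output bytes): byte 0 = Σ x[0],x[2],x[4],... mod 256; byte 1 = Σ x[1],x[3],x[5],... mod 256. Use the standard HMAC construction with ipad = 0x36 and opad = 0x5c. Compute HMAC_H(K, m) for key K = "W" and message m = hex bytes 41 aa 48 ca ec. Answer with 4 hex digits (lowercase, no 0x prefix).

Key "W" = 57 is 1 byte ≤ B = 3; zero-pad to 3 bytes: K' = 57 00 00.
K' ⊕ ipad = 61 36 36.  K' ⊕ opad = 0b 5c 5c.
Inner input = (K'⊕ipad) ∥ m = 61 36 36 ∥ 41 aa 48 ca ec.
Inner hash: even-index sum = 523 mod 256 = 11; odd-index sum = 427 mod 256 = 171 → 0b ab.
Outer input = (K'⊕opad) ∥ inner = 0b 5c 5c ∥ 0b ab.
Outer hash (tag): even-index sum = 274 mod 256 = 18; odd-index sum = 103 mod 256 = 103 → 12 67.

1267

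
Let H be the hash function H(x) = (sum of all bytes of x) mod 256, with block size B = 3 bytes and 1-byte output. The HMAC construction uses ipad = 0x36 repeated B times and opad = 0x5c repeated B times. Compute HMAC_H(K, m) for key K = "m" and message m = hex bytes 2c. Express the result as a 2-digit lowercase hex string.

Key "m" = 6d is 1 byte ≤ B = 3; zero-pad to 3 bytes: K' = 6d 00 00.
K' ⊕ ipad = 5b 36 36.  K' ⊕ opad = 31 5c 5c.
Inner input = (K'⊕ipad) ∥ m = 5b 36 36 ∥ 2c.
Inner hash: sum = 91+54+54+44 = 243 → f3.
Outer input = (K'⊕opad) ∥ inner = 31 5c 5c ∥ f3.
Outer hash (tag): sum = 49+92+92+243 = 476; mod 256 = 220 → dc.

dc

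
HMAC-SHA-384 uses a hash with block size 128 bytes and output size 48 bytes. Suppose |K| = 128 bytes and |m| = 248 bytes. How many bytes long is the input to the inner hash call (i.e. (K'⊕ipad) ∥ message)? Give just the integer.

Key is 128 ≤ 128 bytes, zero-padded: |K'| = 128.
Inner input = (K'⊕ipad) ∥ m → 128 + 248 = 376 bytes.

376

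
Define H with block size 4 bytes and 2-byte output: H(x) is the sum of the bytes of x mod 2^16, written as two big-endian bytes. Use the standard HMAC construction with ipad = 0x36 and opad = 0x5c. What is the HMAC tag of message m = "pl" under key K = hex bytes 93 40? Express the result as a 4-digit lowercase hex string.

Key hex bytes 93 40 is 2 bytes ≤ B = 4; zero-pad to 4 bytes: K' = 93 40 00 00.
K' ⊕ ipad = a5 76 36 36.  K' ⊕ opad = cf 1c 5c 5c.
Inner input = (K'⊕ipad) ∥ m = a5 76 36 36 ∥ 70 6c.
Inner hash: sum = 165+118+54+54+112+108 = 611 → 02 63.
Outer input = (K'⊕opad) ∥ inner = cf 1c 5c 5c ∥ 02 63.
Outer hash (tag): sum = 207+28+92+92+2+99 = 520 → 02 08.

0208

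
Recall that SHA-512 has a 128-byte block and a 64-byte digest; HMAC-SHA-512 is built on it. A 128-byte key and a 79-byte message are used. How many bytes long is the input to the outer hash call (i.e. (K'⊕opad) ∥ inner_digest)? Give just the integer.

192

Key is 128 ≤ 128 bytes, zero-padded: |K'| = 128.
Outer input = (K'⊕opad) ∥ H(inner) → 128 + 64 = 192 bytes.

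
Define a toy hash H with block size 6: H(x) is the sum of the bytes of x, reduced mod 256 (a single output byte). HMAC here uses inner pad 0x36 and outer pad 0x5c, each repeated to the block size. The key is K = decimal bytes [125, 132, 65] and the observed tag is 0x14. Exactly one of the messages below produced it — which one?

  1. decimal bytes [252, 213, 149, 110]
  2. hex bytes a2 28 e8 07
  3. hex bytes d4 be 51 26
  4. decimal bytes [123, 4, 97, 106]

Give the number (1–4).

1

Key decimal bytes [125, 132, 65] = 7d 84 41 is 3 bytes ≤ B = 6; zero-pad to 6 bytes: K' = 7d 84 41 00 00 00.
K' ⊕ ipad = 4b b2 77 36 36 36; K' ⊕ opad = 21 d8 1d 5c 5c 5c.
m1: inner = H(4b b2 77 36 36 36 fc d5 95 6e) = ea; tag = H(21 d8 1d 5c 5c 5c ea) = 14 ← matches
m2: inner = H(4b b2 77 36 36 36 a2 28 e8 07) = cf; tag = H(21 d8 1d 5c 5c 5c cf) = f9
m3: inner = H(4b b2 77 36 36 36 d4 be 51 26) = 1f; tag = H(21 d8 1d 5c 5c 5c 1f) = 49
m4: inner = H(4b b2 77 36 36 36 7b 04 61 6a) = 60; tag = H(21 d8 1d 5c 5c 5c 60) = 8a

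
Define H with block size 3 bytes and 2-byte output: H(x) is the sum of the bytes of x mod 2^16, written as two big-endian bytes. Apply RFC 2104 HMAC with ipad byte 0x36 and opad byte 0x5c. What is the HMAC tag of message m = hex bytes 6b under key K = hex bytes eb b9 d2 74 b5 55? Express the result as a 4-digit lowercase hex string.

Key hex bytes eb b9 d2 74 b5 55 is 6 bytes > B = 3, so hash it first: H(key) = 03 f4, then zero-pad to 3 bytes: K' = 03 f4 00.
K' ⊕ ipad = 35 c2 36.  K' ⊕ opad = 5f a8 5c.
Inner input = (K'⊕ipad) ∥ m = 35 c2 36 ∥ 6b.
Inner hash: sum = 53+194+54+107 = 408 → 01 98.
Outer input = (K'⊕opad) ∥ inner = 5f a8 5c ∥ 01 98.
Outer hash (tag): sum = 95+168+92+1+152 = 508 → 01 fc.

01fc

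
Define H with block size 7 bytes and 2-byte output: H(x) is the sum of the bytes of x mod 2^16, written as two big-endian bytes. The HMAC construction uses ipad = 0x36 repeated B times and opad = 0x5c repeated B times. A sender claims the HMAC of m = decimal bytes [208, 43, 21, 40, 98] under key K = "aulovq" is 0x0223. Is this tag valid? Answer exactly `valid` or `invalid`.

Key "aulovq" = 61 75 6c 6f 76 71 is 6 bytes ≤ B = 7; zero-pad to 7 bytes: K' = 61 75 6c 6f 76 71 00.
K' ⊕ ipad = 57 43 5a 59 40 47 36; K' ⊕ opad = 3d 29 30 33 2a 2d 5c.
Inner hash: sum = 87+67+90+89+64+71+54+208+43+21+40+98 = 932 → 03 a4.
Outer hash (recomputed tag): sum = 61+41+48+51+42+45+92+3+164 = 547 → 02 23.
Recomputed tag = 0223; claimed = 0223 → match.

valid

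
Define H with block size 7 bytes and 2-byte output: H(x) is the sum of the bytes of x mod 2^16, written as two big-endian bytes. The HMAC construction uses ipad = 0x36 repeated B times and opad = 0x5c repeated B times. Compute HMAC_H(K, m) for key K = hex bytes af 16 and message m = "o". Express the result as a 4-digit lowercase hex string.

Key hex bytes af 16 is 2 bytes ≤ B = 7; zero-pad to 7 bytes: K' = af 16 00 00 00 00 00.
K' ⊕ ipad = 99 20 36 36 36 36 36.  K' ⊕ opad = f3 4a 5c 5c 5c 5c 5c.
Inner input = (K'⊕ipad) ∥ m = 99 20 36 36 36 36 36 ∥ 6f.
Inner hash: sum = 153+32+54+54+54+54+54+111 = 566 → 02 36.
Outer input = (K'⊕opad) ∥ inner = f3 4a 5c 5c 5c 5c 5c ∥ 02 36.
Outer hash (tag): sum = 243+74+92+92+92+92+92+2+54 = 833 → 03 41.

0341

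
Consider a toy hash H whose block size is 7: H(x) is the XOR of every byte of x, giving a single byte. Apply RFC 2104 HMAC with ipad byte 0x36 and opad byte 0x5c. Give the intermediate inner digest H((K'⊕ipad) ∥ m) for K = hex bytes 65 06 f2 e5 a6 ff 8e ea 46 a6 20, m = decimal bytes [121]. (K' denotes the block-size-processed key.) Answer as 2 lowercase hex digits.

Key hex bytes 65 06 f2 e5 a6 ff 8e ea 46 a6 20 is 11 bytes > B = 7, so hash it first: H(key) = 89, then zero-pad to 7 bytes: K' = 89 00 00 00 00 00 00.
K' ⊕ ipad = bf 36 36 36 36 36 36.
Inner input = bf 36 36 36 36 36 36 ∥ 79.
Inner hash: XOR bf⊕36⊕36⊕36⊕36⊕36⊕36⊕79 = c6.

c6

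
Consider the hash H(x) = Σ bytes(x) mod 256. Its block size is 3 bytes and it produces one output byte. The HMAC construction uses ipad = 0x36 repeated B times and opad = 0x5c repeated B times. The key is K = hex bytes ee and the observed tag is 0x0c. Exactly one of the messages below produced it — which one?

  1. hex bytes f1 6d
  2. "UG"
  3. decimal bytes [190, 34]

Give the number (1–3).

Key hex bytes ee is 1 byte ≤ B = 3; zero-pad to 3 bytes: K' = ee 00 00.
K' ⊕ ipad = d8 36 36; K' ⊕ opad = b2 5c 5c.
m1: inner = H(d8 36 36 f1 6d) = a2; tag = H(b2 5c 5c a2) = 0c ← matches
m2: inner = H(d8 36 36 55 47) = e0; tag = H(b2 5c 5c e0) = 4a
m3: inner = H(d8 36 36 be 22) = 24; tag = H(b2 5c 5c 24) = 8e

1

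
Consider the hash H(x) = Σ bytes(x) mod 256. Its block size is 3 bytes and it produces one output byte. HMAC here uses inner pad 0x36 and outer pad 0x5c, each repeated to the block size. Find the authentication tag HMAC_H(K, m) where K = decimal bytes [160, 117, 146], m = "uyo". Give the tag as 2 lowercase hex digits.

cd

Key decimal bytes [160, 117, 146] = a0 75 92 is exactly B = 3 bytes: K' = a0 75 92.
K' ⊕ ipad = 96 43 a4.  K' ⊕ opad = fc 29 ce.
Inner input = (K'⊕ipad) ∥ m = 96 43 a4 ∥ 75 79 6f.
Inner hash: sum = 150+67+164+117+121+111 = 730; mod 256 = 218 → da.
Outer input = (K'⊕opad) ∥ inner = fc 29 ce ∥ da.
Outer hash (tag): sum = 252+41+206+218 = 717; mod 256 = 205 → cd.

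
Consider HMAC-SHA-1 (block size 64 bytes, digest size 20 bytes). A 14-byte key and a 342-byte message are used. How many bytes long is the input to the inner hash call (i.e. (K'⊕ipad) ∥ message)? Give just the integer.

406

Key is 14 ≤ 64 bytes, zero-padded: |K'| = 64.
Inner input = (K'⊕ipad) ∥ m → 64 + 342 = 406 bytes.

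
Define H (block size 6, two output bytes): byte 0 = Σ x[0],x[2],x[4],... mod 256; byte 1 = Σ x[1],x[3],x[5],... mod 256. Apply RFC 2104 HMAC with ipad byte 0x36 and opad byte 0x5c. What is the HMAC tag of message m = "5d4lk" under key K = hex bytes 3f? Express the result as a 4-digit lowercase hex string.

Key hex bytes 3f is 1 byte ≤ B = 6; zero-pad to 6 bytes: K' = 3f 00 00 00 00 00.
K' ⊕ ipad = 09 36 36 36 36 36.  K' ⊕ opad = 63 5c 5c 5c 5c 5c.
Inner input = (K'⊕ipad) ∥ m = 09 36 36 36 36 36 ∥ 35 64 34 6c 6b.
Inner hash: even-index sum = 329 mod 256 = 73; odd-index sum = 370 mod 256 = 114 → 49 72.
Outer input = (K'⊕opad) ∥ inner = 63 5c 5c 5c 5c 5c ∥ 49 72.
Outer hash (tag): even-index sum = 356 mod 256 = 100; odd-index sum = 390 mod 256 = 134 → 64 86.

6486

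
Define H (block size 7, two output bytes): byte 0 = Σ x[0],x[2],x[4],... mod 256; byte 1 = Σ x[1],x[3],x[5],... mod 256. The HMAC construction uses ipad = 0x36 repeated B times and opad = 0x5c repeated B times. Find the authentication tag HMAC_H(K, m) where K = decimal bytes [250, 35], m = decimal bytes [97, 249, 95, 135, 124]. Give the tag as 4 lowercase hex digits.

Key decimal bytes [250, 35] = fa 23 is 2 bytes ≤ B = 7; zero-pad to 7 bytes: K' = fa 23 00 00 00 00 00.
K' ⊕ ipad = cc 15 36 36 36 36 36.  K' ⊕ opad = a6 7f 5c 5c 5c 5c 5c.
Inner input = (K'⊕ipad) ∥ m = cc 15 36 36 36 36 36 ∥ 61 f9 5f 87 7c.
Inner hash: even-index sum = 750 mod 256 = 238; odd-index sum = 445 mod 256 = 189 → ee bd.
Outer input = (K'⊕opad) ∥ inner = a6 7f 5c 5c 5c 5c 5c ∥ ee bd.
Outer hash (tag): even-index sum = 631 mod 256 = 119; odd-index sum = 549 mod 256 = 37 → 77 25.

7725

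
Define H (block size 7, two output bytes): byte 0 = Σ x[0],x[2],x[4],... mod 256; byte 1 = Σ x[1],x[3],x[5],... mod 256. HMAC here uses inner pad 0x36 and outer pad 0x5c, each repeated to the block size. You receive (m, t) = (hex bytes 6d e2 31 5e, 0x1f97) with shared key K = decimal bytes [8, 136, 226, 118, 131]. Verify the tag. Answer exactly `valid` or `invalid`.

valid

Key decimal bytes [8, 136, 226, 118, 131] = 08 88 e2 76 83 is 5 bytes ≤ B = 7; zero-pad to 7 bytes: K' = 08 88 e2 76 83 00 00.
K' ⊕ ipad = 3e be d4 40 b5 36 36; K' ⊕ opad = 54 d4 be 2a df 5c 5c.
Inner hash: even-index sum = 829 mod 256 = 61; odd-index sum = 466 mod 256 = 210 → 3d d2.
Outer hash (recomputed tag): even-index sum = 799 mod 256 = 31; odd-index sum = 407 mod 256 = 151 → 1f 97.
Recomputed tag = 1f97; claimed = 1f97 → match.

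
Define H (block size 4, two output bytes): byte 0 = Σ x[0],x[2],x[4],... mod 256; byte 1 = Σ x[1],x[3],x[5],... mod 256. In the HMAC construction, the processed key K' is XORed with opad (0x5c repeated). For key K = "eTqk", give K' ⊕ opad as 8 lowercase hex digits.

Key "eTqk" = 65 54 71 6b is exactly B = 4 bytes: K' = 65 54 71 6b.
XOR each byte with 0x5c: 65⊕5c=39, 54⊕5c=08, 71⊕5c=2d, 6b⊕5c=37.

39082d37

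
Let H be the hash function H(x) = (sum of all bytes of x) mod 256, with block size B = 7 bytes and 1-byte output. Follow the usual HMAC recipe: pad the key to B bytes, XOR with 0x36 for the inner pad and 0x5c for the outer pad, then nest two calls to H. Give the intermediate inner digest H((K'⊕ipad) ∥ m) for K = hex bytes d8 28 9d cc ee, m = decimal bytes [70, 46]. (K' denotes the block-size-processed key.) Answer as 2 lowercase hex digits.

Key hex bytes d8 28 9d cc ee is 5 bytes ≤ B = 7; zero-pad to 7 bytes: K' = d8 28 9d cc ee 00 00.
K' ⊕ ipad = ee 1e ab fa d8 36 36.
Inner input = ee 1e ab fa d8 36 36 ∥ 46 2e.
Inner hash: sum = 238+30+171+250+216+54+54+70+46 = 1129; mod 256 = 105 → 69.

69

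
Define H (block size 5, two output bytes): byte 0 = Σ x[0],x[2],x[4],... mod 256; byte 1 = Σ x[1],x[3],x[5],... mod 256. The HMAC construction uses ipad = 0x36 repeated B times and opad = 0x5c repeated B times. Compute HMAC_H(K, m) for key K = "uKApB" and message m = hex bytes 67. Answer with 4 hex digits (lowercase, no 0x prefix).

8e71

Key "uKApB" = 75 4b 41 70 42 is exactly B = 5 bytes: K' = 75 4b 41 70 42.
K' ⊕ ipad = 43 7d 77 46 74.  K' ⊕ opad = 29 17 1d 2c 1e.
Inner input = (K'⊕ipad) ∥ m = 43 7d 77 46 74 ∥ 67.
Inner hash: even-index sum = 302 mod 256 = 46; odd-index sum = 298 mod 256 = 42 → 2e 2a.
Outer input = (K'⊕opad) ∥ inner = 29 17 1d 2c 1e ∥ 2e 2a.
Outer hash (tag): even-index sum = 142 mod 256 = 142; odd-index sum = 113 mod 256 = 113 → 8e 71.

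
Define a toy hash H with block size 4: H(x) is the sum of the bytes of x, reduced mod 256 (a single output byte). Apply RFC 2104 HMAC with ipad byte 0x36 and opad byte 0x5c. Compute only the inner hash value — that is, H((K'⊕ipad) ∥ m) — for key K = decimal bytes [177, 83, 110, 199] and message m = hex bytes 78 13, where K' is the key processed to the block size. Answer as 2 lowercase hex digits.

c0

Key decimal bytes [177, 83, 110, 199] = b1 53 6e c7 is exactly B = 4 bytes: K' = b1 53 6e c7.
K' ⊕ ipad = 87 65 58 f1.
Inner input = 87 65 58 f1 ∥ 78 13.
Inner hash: sum = 135+101+88+241+120+19 = 704; mod 256 = 192 → c0.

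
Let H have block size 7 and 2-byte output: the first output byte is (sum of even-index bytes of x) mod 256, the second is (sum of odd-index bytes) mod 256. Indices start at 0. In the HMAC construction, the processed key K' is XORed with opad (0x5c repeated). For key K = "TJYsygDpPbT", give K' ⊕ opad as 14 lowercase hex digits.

52aa5c5c5c5c5c

Key "TJYsygDpPbT" = 54 4a 59 73 79 67 44 70 50 62 54 is 11 bytes > B = 7, so hash it first: H(key) = 0e f6, then zero-pad to 7 bytes: K' = 0e f6 00 00 00 00 00.
XOR each byte with 0x5c: 0e⊕5c=52, f6⊕5c=aa, 00⊕5c=5c, 00⊕5c=5c, 00⊕5c=5c, 00⊕5c=5c, 00⊕5c=5c.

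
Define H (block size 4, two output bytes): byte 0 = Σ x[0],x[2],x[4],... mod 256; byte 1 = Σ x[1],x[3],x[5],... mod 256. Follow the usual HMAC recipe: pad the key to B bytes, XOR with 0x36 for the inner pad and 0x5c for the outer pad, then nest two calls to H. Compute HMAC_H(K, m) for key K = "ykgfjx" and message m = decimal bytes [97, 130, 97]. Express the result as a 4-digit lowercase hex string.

e6a8

Key "ykgfjx" = 79 6b 67 66 6a 78 is 6 bytes > B = 4, so hash it first: H(key) = 4a 49, then zero-pad to 4 bytes: K' = 4a 49 00 00.
K' ⊕ ipad = 7c 7f 36 36.  K' ⊕ opad = 16 15 5c 5c.
Inner input = (K'⊕ipad) ∥ m = 7c 7f 36 36 ∥ 61 82 61.
Inner hash: even-index sum = 372 mod 256 = 116; odd-index sum = 311 mod 256 = 55 → 74 37.
Outer input = (K'⊕opad) ∥ inner = 16 15 5c 5c ∥ 74 37.
Outer hash (tag): even-index sum = 230 mod 256 = 230; odd-index sum = 168 mod 256 = 168 → e6 a8.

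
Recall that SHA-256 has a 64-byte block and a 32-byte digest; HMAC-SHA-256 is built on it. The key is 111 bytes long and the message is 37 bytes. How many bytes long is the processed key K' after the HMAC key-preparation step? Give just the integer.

64

Key is 111 > 64 bytes, so it is hashed to 32 bytes then zero-padded to 64: |K'| = 64.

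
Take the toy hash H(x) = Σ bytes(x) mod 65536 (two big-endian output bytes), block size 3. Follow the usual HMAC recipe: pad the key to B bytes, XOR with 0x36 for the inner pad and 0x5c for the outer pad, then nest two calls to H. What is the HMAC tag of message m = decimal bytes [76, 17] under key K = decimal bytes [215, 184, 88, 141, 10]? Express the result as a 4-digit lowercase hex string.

00ec

Key decimal bytes [215, 184, 88, 141, 10] = d7 b8 58 8d 0a is 5 bytes > B = 3, so hash it first: H(key) = 02 7e, then zero-pad to 3 bytes: K' = 02 7e 00.
K' ⊕ ipad = 34 48 36.  K' ⊕ opad = 5e 22 5c.
Inner input = (K'⊕ipad) ∥ m = 34 48 36 ∥ 4c 11.
Inner hash: sum = 52+72+54+76+17 = 271 → 01 0f.
Outer input = (K'⊕opad) ∥ inner = 5e 22 5c ∥ 01 0f.
Outer hash (tag): sum = 94+34+92+1+15 = 236 → 00 ec.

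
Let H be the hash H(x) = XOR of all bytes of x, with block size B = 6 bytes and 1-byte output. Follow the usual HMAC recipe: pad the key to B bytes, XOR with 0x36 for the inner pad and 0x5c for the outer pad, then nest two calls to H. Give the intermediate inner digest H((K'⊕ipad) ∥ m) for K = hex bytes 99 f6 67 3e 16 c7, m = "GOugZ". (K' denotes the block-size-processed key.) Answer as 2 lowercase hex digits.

a7

Key hex bytes 99 f6 67 3e 16 c7 is exactly B = 6 bytes: K' = 99 f6 67 3e 16 c7.
K' ⊕ ipad = af c0 51 08 20 f1.
Inner input = af c0 51 08 20 f1 ∥ 47 4f 75 67 5a.
Inner hash: XOR af⊕c0⊕51⊕08⊕20⊕f1⊕47⊕4f⊕75⊕67⊕5a = a7.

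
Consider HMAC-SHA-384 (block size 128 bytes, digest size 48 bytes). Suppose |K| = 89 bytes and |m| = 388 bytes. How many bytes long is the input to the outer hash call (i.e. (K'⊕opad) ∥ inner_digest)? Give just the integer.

Key is 89 ≤ 128 bytes, zero-padded: |K'| = 128.
Outer input = (K'⊕opad) ∥ H(inner) → 128 + 48 = 176 bytes.

176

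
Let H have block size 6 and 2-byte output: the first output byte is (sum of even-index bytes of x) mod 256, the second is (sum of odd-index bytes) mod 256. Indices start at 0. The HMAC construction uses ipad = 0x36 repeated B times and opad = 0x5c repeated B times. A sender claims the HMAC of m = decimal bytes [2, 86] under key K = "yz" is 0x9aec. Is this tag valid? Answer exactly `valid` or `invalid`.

valid

Key "yz" = 79 7a is 2 bytes ≤ B = 6; zero-pad to 6 bytes: K' = 79 7a 00 00 00 00.
K' ⊕ ipad = 4f 4c 36 36 36 36; K' ⊕ opad = 25 26 5c 5c 5c 5c.
Inner hash: even-index sum = 189 mod 256 = 189; odd-index sum = 270 mod 256 = 14 → bd 0e.
Outer hash (recomputed tag): even-index sum = 410 mod 256 = 154; odd-index sum = 236 mod 256 = 236 → 9a ec.
Recomputed tag = 9aec; claimed = 9aec → match.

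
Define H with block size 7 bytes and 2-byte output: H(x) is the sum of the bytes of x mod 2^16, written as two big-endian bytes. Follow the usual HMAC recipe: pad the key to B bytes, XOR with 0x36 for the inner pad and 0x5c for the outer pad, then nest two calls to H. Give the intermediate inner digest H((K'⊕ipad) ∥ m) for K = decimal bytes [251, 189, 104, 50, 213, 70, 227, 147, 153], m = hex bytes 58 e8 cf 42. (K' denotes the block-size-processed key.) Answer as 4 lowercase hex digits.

03dc

Key decimal bytes [251, 189, 104, 50, 213, 70, 227, 147, 153] = fb bd 68 32 d5 46 e3 93 99 is 9 bytes > B = 7, so hash it first: H(key) = 05 7c, then zero-pad to 7 bytes: K' = 05 7c 00 00 00 00 00.
K' ⊕ ipad = 33 4a 36 36 36 36 36.
Inner input = 33 4a 36 36 36 36 36 ∥ 58 e8 cf 42.
Inner hash: sum = 51+74+54+54+54+54+54+88+232+207+66 = 988 → 03 dc.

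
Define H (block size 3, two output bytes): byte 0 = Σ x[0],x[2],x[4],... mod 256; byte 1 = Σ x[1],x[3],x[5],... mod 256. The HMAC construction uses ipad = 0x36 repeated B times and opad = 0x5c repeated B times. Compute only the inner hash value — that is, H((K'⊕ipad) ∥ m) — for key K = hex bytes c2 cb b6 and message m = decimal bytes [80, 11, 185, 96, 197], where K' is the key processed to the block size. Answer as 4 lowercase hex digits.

Key hex bytes c2 cb b6 is exactly B = 3 bytes: K' = c2 cb b6.
K' ⊕ ipad = f4 fd 80.
Inner input = f4 fd 80 ∥ 50 0b b9 60 c5.
Inner hash: even-index sum = 479 mod 256 = 223; odd-index sum = 715 mod 256 = 203 → df cb.

dfcb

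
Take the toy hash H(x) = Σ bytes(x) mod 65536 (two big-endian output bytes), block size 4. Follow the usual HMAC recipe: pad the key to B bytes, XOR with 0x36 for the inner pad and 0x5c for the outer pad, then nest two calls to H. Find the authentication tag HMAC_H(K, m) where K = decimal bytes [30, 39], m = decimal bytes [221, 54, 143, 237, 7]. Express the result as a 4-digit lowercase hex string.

01b3

Key decimal bytes [30, 39] = 1e 27 is 2 bytes ≤ B = 4; zero-pad to 4 bytes: K' = 1e 27 00 00.
K' ⊕ ipad = 28 11 36 36.  K' ⊕ opad = 42 7b 5c 5c.
Inner input = (K'⊕ipad) ∥ m = 28 11 36 36 ∥ dd 36 8f ed 07.
Inner hash: sum = 40+17+54+54+221+54+143+237+7 = 827 → 03 3b.
Outer input = (K'⊕opad) ∥ inner = 42 7b 5c 5c ∥ 03 3b.
Outer hash (tag): sum = 66+123+92+92+3+59 = 435 → 01 b3.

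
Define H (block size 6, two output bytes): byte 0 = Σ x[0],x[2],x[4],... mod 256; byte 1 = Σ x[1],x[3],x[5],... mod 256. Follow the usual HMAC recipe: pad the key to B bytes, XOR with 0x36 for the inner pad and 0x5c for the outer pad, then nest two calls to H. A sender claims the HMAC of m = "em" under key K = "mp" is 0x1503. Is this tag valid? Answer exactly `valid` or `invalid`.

Key "mp" = 6d 70 is 2 bytes ≤ B = 6; zero-pad to 6 bytes: K' = 6d 70 00 00 00 00.
K' ⊕ ipad = 5b 46 36 36 36 36; K' ⊕ opad = 31 2c 5c 5c 5c 5c.
Inner hash: even-index sum = 300 mod 256 = 44; odd-index sum = 287 mod 256 = 31 → 2c 1f.
Outer hash (recomputed tag): even-index sum = 277 mod 256 = 21; odd-index sum = 259 mod 256 = 3 → 15 03.
Recomputed tag = 1503; claimed = 1503 → match.

valid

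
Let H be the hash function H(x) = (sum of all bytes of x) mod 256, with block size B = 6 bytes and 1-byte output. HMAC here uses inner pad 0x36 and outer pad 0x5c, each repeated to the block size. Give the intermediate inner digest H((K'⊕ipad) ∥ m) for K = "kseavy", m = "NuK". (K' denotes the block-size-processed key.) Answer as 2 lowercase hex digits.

Key "kseavy" = 6b 73 65 61 76 79 is exactly B = 6 bytes: K' = 6b 73 65 61 76 79.
K' ⊕ ipad = 5d 45 53 57 40 4f.
Inner input = 5d 45 53 57 40 4f ∥ 4e 75 4b.
Inner hash: sum = 93+69+83+87+64+79+78+117+75 = 745; mod 256 = 233 → e9.

e9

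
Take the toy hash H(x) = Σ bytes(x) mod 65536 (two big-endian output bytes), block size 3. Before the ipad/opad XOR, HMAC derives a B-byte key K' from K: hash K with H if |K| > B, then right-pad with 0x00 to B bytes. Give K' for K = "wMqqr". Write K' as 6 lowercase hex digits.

|K| = 5 > B = 3, so first hash the key.
H(K): sum = 119+77+113+113+114 = 536 → 02 18.
Zero-pad H(K) = 02 18 to 3 bytes: K' = 02 18 00.

021800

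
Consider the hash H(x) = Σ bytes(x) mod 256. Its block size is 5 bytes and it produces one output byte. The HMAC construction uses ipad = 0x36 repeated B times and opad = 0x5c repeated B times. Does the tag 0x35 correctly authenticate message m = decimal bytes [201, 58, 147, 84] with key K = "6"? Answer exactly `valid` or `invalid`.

Key "6" = 36 is 1 byte ≤ B = 5; zero-pad to 5 bytes: K' = 36 00 00 00 00.
K' ⊕ ipad = 00 36 36 36 36; K' ⊕ opad = 6a 5c 5c 5c 5c.
Inner hash: sum = 0+54+54+54+54+201+58+147+84 = 706; mod 256 = 194 → c2.
Outer hash (recomputed tag): sum = 106+92+92+92+92+194 = 668; mod 256 = 156 → 9c.
Recomputed tag = 9c; claimed = 35 → mismatch.

invalid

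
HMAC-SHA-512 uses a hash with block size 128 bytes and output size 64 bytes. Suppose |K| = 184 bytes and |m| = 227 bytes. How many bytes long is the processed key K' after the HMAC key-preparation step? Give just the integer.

128

Key is 184 > 128 bytes, so it is hashed to 64 bytes then zero-padded to 128: |K'| = 128.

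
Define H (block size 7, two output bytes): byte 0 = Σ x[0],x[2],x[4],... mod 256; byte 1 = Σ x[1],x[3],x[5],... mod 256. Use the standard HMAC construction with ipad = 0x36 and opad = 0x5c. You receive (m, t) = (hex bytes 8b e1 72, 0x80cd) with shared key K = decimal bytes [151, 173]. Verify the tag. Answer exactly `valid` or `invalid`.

invalid

Key decimal bytes [151, 173] = 97 ad is 2 bytes ≤ B = 7; zero-pad to 7 bytes: K' = 97 ad 00 00 00 00 00.
K' ⊕ ipad = a1 9b 36 36 36 36 36; K' ⊕ opad = cb f1 5c 5c 5c 5c 5c.
Inner hash: even-index sum = 548 mod 256 = 36; odd-index sum = 516 mod 256 = 4 → 24 04.
Outer hash (recomputed tag): even-index sum = 483 mod 256 = 227; odd-index sum = 461 mod 256 = 205 → e3 cd.
Recomputed tag = e3cd; claimed = 80cd → mismatch.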